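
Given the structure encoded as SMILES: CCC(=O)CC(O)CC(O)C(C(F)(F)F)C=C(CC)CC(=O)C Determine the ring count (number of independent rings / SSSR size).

0

In SMILES, each pair of matching ring-closure digits denotes one ring-closing bond; the number of such bonds equals the number of independent rings.
Ring-closure bonds here: 0.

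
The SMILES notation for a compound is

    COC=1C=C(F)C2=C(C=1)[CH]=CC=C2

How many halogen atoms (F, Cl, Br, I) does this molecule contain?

1

Halogen atoms appear at heavy-atom position 6 (1×F).
Other groups present: 1 ether.
Halogen count: 1.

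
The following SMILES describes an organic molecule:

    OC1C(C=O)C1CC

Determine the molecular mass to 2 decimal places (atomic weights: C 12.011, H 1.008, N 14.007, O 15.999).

First, the molecular formula is C6H10O2 (counting implicit H from valence).
  C: 6 × 12.011 = 72.066
  H: 10 × 1.008 = 10.080
  O: 2 × 15.999 = 31.998
Sum: 6×12.011 + 10×1.008 + 2×15.999 = 114.144 → 114.14 g/mol.

114.14 g/mol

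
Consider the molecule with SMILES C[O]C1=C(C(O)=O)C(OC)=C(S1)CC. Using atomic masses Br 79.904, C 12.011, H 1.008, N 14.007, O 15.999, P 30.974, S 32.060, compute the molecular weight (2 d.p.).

216.25 g/mol

First, the molecular formula is C9H12O4S (counting implicit H from valence).
  C: 9 × 12.011 = 108.099
  H: 12 × 1.008 = 12.096
  O: 4 × 15.999 = 63.996
  S: 1 × 32.060 = 32.060
Sum: 9×12.011 + 12×1.008 + 4×15.999 + 1×32.060 = 216.251 → 216.25 g/mol.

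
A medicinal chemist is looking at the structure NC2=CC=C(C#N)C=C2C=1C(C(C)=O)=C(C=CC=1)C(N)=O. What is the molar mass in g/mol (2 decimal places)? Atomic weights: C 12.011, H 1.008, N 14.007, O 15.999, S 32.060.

First, the molecular formula is C16H13N3O2 (counting implicit H from valence).
  C: 16 × 12.011 = 192.176
  H: 13 × 1.008 = 13.104
  N: 3 × 14.007 = 42.021
  O: 2 × 15.999 = 31.998
Sum: 16×12.011 + 13×1.008 + 3×14.007 + 2×15.999 = 279.299 → 279.30 g/mol.

279.30 g/mol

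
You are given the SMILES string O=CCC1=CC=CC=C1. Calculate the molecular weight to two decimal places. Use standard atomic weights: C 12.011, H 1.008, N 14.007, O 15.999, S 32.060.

120.15 g/mol

First, the molecular formula is C8H8O (counting implicit H from valence).
  C: 8 × 12.011 = 96.088
  H: 8 × 1.008 = 8.064
  O: 1 × 15.999 = 15.999
Sum: 8×12.011 + 8×1.008 + 1×15.999 = 120.151 → 120.15 g/mol.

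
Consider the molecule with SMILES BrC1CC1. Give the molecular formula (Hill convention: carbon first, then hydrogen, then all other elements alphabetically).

C3H5Br

Walk through each heavy atom and fill implicit hydrogens from standard valence (C 4, N 3, O 2, S 2, halogen 1):
  atom 1: Br (halogen, monovalent) → 0 H
  atom 2: C, bond orders sum to 3 (valence 4) → 1 H
  atom 3: C, bond orders sum to 2 (valence 4) → 2 H
  atom 4: C, bond orders sum to 2 (valence 4) → 2 H
Totals → C:3, H:5, Br:1.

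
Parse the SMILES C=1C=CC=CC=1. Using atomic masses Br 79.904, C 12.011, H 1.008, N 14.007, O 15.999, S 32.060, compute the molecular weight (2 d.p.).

First, the molecular formula is C6H6 (counting implicit H from valence).
  C: 6 × 12.011 = 72.066
  H: 6 × 1.008 = 6.048
Sum: 6×12.011 + 6×1.008 = 78.114 → 78.11 g/mol.

78.11 g/mol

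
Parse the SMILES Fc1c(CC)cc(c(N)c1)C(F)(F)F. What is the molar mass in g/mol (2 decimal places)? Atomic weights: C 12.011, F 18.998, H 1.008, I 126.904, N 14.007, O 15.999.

207.17 g/mol

First, the molecular formula is C9H9F4N (counting implicit H from valence).
  C: 9 × 12.011 = 108.099
  F: 4 × 18.998 = 75.992
  H: 9 × 1.008 = 9.072
  N: 1 × 14.007 = 14.007
Sum: 9×12.011 + 4×18.998 + 9×1.008 + 1×14.007 = 207.170 → 207.17 g/mol.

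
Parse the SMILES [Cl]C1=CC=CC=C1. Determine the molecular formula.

C6H5Cl

Walk through each heavy atom and fill implicit hydrogens from standard valence (C 4, N 3, O 2, S 2, halogen 1):
  atom 1: Cl with explicit H count 0
  atom 2: C, bond orders sum to 4 (valence 4) → 0 H
  atom 3: C, bond orders sum to 3 (valence 4) → 1 H
  atom 4: C, bond orders sum to 3 (valence 4) → 1 H
  atom 5: C, bond orders sum to 3 (valence 4) → 1 H
  atom 6: C, bond orders sum to 3 (valence 4) → 1 H
  atom 7: C, bond orders sum to 3 (valence 4) → 1 H
Totals → C:6, H:5, Cl:1.
In Hill order: C6H5Cl.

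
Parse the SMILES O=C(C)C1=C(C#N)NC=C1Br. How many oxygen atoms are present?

Scan the SMILES for O atoms (remember two-letter symbols like Cl and Br are single atoms).
Oxygen count: 1.

1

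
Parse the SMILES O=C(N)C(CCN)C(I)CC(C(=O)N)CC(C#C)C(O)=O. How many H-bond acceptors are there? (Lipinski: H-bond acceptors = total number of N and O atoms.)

N atoms: 3; O atoms: 4.
Lipinski HBA = 3 + 4 = 7.

7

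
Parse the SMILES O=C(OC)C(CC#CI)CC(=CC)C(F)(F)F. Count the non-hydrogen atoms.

Every atom symbol written in the SMILES (organic subset) is one heavy atom; implicit H are not written.
Heavy atoms by element → C:11, F:3, I:1, O:2.
Total: 17.

17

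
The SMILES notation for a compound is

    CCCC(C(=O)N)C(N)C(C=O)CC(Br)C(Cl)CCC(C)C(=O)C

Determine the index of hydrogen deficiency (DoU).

Molecular formula: C17H30BrClN2O3.
DoU = (2C + 2 + N − H − X) / 2, where X is the halogen count and O/S are ignored.
    = (2·17 + 2 + 2 − 30 − 2) / 2 = 6 / 2 = 3.

3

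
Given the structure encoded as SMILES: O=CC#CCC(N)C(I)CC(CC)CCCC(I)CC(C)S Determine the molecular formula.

Walk through each heavy atom and fill implicit hydrogens from standard valence (C 4, N 3, O 2, S 2, halogen 1):
  atom 1: O, bond orders sum to 2 (valence 2) → 0 H
  atom 2: C, bond orders sum to 3 (valence 4) → 1 H
  atom 3: C, bond orders sum to 4 (valence 4) → 0 H
  atom 4: C, bond orders sum to 4 (valence 4) → 0 H
  atom 5: C, bond orders sum to 2 (valence 4) → 2 H
  atom 6: C, bond orders sum to 3 (valence 4) → 1 H
  atom 7: N, bond orders sum to 1 (valence 3) → 2 H
  atom 8: C, bond orders sum to 3 (valence 4) → 1 H
  atom 9: I (halogen, monovalent) → 0 H
  atom 10: C, bond orders sum to 2 (valence 4) → 2 H
  atom 11: C, bond orders sum to 3 (valence 4) → 1 H
  atom 12: C, bond orders sum to 2 (valence 4) → 2 H
  atom 13: C, bond orders sum to 1 (valence 4) → 3 H
  atom 14: C, bond orders sum to 2 (valence 4) → 2 H
  atom 15: C, bond orders sum to 2 (valence 4) → 2 H
  atom 16: C, bond orders sum to 2 (valence 4) → 2 H
  atom 17: C, bond orders sum to 3 (valence 4) → 1 H
  atom 18: I (halogen, monovalent) → 0 H
  atom 19: C, bond orders sum to 2 (valence 4) → 2 H
  atom 20: C, bond orders sum to 3 (valence 4) → 1 H
  atom 21: C, bond orders sum to 1 (valence 4) → 3 H
  atom 22: S, bond orders sum to 1 (valence 2) → 1 H
Totals → C:17, H:29, I:2, N:1, O:1, S:1.
In Hill order: C17H29I2NOS.

C17H29I2NOS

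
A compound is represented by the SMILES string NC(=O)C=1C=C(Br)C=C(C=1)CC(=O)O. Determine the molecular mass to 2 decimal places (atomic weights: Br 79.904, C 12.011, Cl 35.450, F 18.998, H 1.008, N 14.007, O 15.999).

258.07 g/mol

First, the molecular formula is C9H8BrNO3 (counting implicit H from valence).
  Br: 1 × 79.904 = 79.904
  C: 9 × 12.011 = 108.099
  H: 8 × 1.008 = 8.064
  N: 1 × 14.007 = 14.007
  O: 3 × 15.999 = 47.997
Sum: 1×79.904 + 9×12.011 + 8×1.008 + 1×14.007 + 3×15.999 = 258.071 → 258.07 g/mol.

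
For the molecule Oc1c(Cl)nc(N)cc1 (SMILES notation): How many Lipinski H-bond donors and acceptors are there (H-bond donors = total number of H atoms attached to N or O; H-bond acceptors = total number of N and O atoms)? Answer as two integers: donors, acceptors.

3, 3

Donors: find every N or O and count the H atoms it carries.
  atom 1 (O): bond orders sum to 1 → 1 H
  atom 5 (N): bond orders sum to 3 → 0 H
  atom 7 (N): bond orders sum to 1 → 2 H
Lipinski HBD = 3.
Acceptors: N atoms = 2, O atoms = 1 → HBA = 3.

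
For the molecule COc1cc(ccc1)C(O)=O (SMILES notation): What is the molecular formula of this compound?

Walk through each heavy atom and fill implicit hydrogens from standard valence (C 4, N 3, O 2, S 2, halogen 1); for lowercase aromatic atoms, an aromatic c carries 1 H when it has two neighbours and 0 H with three, and aromatic n carries 0 H:
  atom 1: C, bond orders sum to 1 (valence 4) → 3 H
  atom 2: O, bond orders sum to 2 (valence 2) → 0 H
  atom 3: aromatic c, 3 neighbours → 0 H
  atom 4: aromatic c, 2 neighbours → 1 H
  atom 5: aromatic c, 3 neighbours → 0 H
  atom 6: aromatic c, 2 neighbours → 1 H
  atom 7: aromatic c, 2 neighbours → 1 H
  atom 8: aromatic c, 2 neighbours → 1 H
  atom 9: C, bond orders sum to 4 (valence 4) → 0 H
  atom 10: O, bond orders sum to 1 (valence 2) → 1 H
  atom 11: O, bond orders sum to 2 (valence 2) → 0 H
Totals → C:8, H:8, O:3.
In Hill order: C8H8O3.

C8H8O3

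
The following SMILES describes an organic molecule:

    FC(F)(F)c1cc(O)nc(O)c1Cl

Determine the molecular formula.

Walk through each heavy atom and fill implicit hydrogens from standard valence (C 4, N 3, O 2, S 2, halogen 1); for lowercase aromatic atoms, an aromatic c carries 1 H when it has two neighbours and 0 H with three, and aromatic n carries 0 H:
  atom 1: F (halogen, monovalent) → 0 H
  atom 2: C, bond orders sum to 4 (valence 4) → 0 H
  atom 3: F (halogen, monovalent) → 0 H
  atom 4: F (halogen, monovalent) → 0 H
  atom 5: aromatic c, 3 neighbours → 0 H
  atom 6: aromatic c, 2 neighbours → 1 H
  atom 7: aromatic c, 3 neighbours → 0 H
  atom 8: O, bond orders sum to 1 (valence 2) → 1 H
  atom 9: aromatic n, 2 neighbours → 0 H
  atom 10: aromatic c, 3 neighbours → 0 H
  atom 11: O, bond orders sum to 1 (valence 2) → 1 H
  atom 12: aromatic c, 3 neighbours → 0 H
  atom 13: Cl (halogen, monovalent) → 0 H
Totals → C:6, H:3, Cl:1, F:3, N:1, O:2.

C6H3ClF3NO2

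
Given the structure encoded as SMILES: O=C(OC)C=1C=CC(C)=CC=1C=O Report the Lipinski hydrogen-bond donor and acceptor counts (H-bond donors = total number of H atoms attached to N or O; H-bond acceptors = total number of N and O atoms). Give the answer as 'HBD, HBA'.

Donors: find every N or O and count the H atoms it carries.
  atom 1 (O): bond orders sum to 2 → 0 H
  atom 3 (O): bond orders sum to 2 → 0 H
  atom 13 (O): bond orders sum to 2 → 0 H
Lipinski HBD = 0.
Acceptors: N atoms = 0, O atoms = 3 → HBA = 3.

0, 3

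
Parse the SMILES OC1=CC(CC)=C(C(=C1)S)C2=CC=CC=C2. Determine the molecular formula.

Walk through each heavy atom and fill implicit hydrogens from standard valence (C 4, N 3, O 2, S 2, halogen 1):
  atom 1: O, bond orders sum to 1 (valence 2) → 1 H
  atom 2: C, bond orders sum to 4 (valence 4) → 0 H
  atom 3: C, bond orders sum to 3 (valence 4) → 1 H
  atom 4: C, bond orders sum to 4 (valence 4) → 0 H
  atom 5: C, bond orders sum to 2 (valence 4) → 2 H
  atom 6: C, bond orders sum to 1 (valence 4) → 3 H
  atom 7: C, bond orders sum to 4 (valence 4) → 0 H
  atom 8: C, bond orders sum to 4 (valence 4) → 0 H
  atom 9: C, bond orders sum to 3 (valence 4) → 1 H
  atom 10: S, bond orders sum to 1 (valence 2) → 1 H
  atom 11: C, bond orders sum to 4 (valence 4) → 0 H
  atom 12: C, bond orders sum to 3 (valence 4) → 1 H
  atom 13: C, bond orders sum to 3 (valence 4) → 1 H
  atom 14: C, bond orders sum to 3 (valence 4) → 1 H
  atom 15: C, bond orders sum to 3 (valence 4) → 1 H
  atom 16: C, bond orders sum to 3 (valence 4) → 1 H
Totals → C:14, H:14, O:1, S:1.
In Hill order: C14H14OS.

C14H14OS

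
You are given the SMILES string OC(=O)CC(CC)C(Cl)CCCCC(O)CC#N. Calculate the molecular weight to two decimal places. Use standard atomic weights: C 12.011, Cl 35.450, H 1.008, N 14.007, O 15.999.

First, the molecular formula is C13H22ClNO3 (counting implicit H from valence).
  C: 13 × 12.011 = 156.143
  Cl: 1 × 35.450 = 35.450
  H: 22 × 1.008 = 22.176
  N: 1 × 14.007 = 14.007
  O: 3 × 15.999 = 47.997
Sum: 13×12.011 + 1×35.450 + 22×1.008 + 1×14.007 + 3×15.999 = 275.773 → 275.77 g/mol.

275.77 g/mol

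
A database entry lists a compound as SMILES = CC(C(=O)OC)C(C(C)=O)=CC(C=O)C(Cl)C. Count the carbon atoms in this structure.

12

Count every carbon token in the SMILES (each C, including those in ring-closure positions and inside branches).
Carbon count: 12.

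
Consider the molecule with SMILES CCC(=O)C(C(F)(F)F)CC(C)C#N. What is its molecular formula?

Walk through each heavy atom and fill implicit hydrogens from standard valence (C 4, N 3, O 2, S 2, halogen 1):
  atom 1: C, bond orders sum to 1 (valence 4) → 3 H
  atom 2: C, bond orders sum to 2 (valence 4) → 2 H
  atom 3: C, bond orders sum to 4 (valence 4) → 0 H
  atom 4: O, bond orders sum to 2 (valence 2) → 0 H
  atom 5: C, bond orders sum to 3 (valence 4) → 1 H
  atom 6: C, bond orders sum to 4 (valence 4) → 0 H
  atom 7: F (halogen, monovalent) → 0 H
  atom 8: F (halogen, monovalent) → 0 H
  atom 9: F (halogen, monovalent) → 0 H
  atom 10: C, bond orders sum to 2 (valence 4) → 2 H
  atom 11: C, bond orders sum to 3 (valence 4) → 1 H
  atom 12: C, bond orders sum to 1 (valence 4) → 3 H
  atom 13: C, bond orders sum to 4 (valence 4) → 0 H
  atom 14: N, bond orders sum to 3 (valence 3) → 0 H
Totals → C:9, H:12, F:3, N:1, O:1.
In Hill order: C9H12F3NO.

C9H12F3NO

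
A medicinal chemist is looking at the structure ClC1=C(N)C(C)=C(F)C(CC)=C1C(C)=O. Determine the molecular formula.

C11H13ClFNO

Walk through each heavy atom and fill implicit hydrogens from standard valence (C 4, N 3, O 2, S 2, halogen 1):
  atom 1: Cl (halogen, monovalent) → 0 H
  atom 2: C, bond orders sum to 4 (valence 4) → 0 H
  atom 3: C, bond orders sum to 4 (valence 4) → 0 H
  atom 4: N, bond orders sum to 1 (valence 3) → 2 H
  atom 5: C, bond orders sum to 4 (valence 4) → 0 H
  atom 6: C, bond orders sum to 1 (valence 4) → 3 H
  atom 7: C, bond orders sum to 4 (valence 4) → 0 H
  atom 8: F (halogen, monovalent) → 0 H
  atom 9: C, bond orders sum to 4 (valence 4) → 0 H
  atom 10: C, bond orders sum to 2 (valence 4) → 2 H
  atom 11: C, bond orders sum to 1 (valence 4) → 3 H
  atom 12: C, bond orders sum to 4 (valence 4) → 0 H
  atom 13: C, bond orders sum to 4 (valence 4) → 0 H
  atom 14: C, bond orders sum to 1 (valence 4) → 3 H
  atom 15: O, bond orders sum to 2 (valence 2) → 0 H
Totals → C:11, H:13, Cl:1, F:1, N:1, O:1.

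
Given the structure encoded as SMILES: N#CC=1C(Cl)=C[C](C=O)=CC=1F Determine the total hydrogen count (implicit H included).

3

Walk through each heavy atom and fill implicit hydrogens from standard valence (C 4, N 3, O 2, S 2, halogen 1):
  atom 1: N, bond orders sum to 3 (valence 3) → 0 H
  atom 2: C, bond orders sum to 4 (valence 4) → 0 H
  atom 3: C, bond orders sum to 4 (valence 4) → 0 H
  atom 4: C, bond orders sum to 4 (valence 4) → 0 H
  atom 5: Cl (halogen, monovalent) → 0 H
  atom 6: C, bond orders sum to 3 (valence 4) → 1 H
  atom 7: C with explicit H count 0
  atom 8: C, bond orders sum to 3 (valence 4) → 1 H
  atom 9: O, bond orders sum to 2 (valence 2) → 0 H
  atom 10: C, bond orders sum to 3 (valence 4) → 1 H
  atom 11: C, bond orders sum to 4 (valence 4) → 0 H
  atom 12: F (halogen, monovalent) → 0 H
Total hydrogens: 3.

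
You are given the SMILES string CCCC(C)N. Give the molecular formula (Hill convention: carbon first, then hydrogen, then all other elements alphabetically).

C5H13N

Walk through each heavy atom and fill implicit hydrogens from standard valence (C 4, N 3, O 2, S 2, halogen 1):
  atom 1: C, bond orders sum to 1 (valence 4) → 3 H
  atom 2: C, bond orders sum to 2 (valence 4) → 2 H
  atom 3: C, bond orders sum to 2 (valence 4) → 2 H
  atom 4: C, bond orders sum to 3 (valence 4) → 1 H
  atom 5: C, bond orders sum to 1 (valence 4) → 3 H
  atom 6: N, bond orders sum to 1 (valence 3) → 2 H
Totals → C:5, H:13, N:1.
In Hill order: C5H13N.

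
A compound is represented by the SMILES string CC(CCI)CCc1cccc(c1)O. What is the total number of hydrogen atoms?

Walk through each heavy atom and fill implicit hydrogens from standard valence (C 4, N 3, O 2, S 2, halogen 1); for lowercase aromatic atoms, an aromatic c carries 1 H when it has two neighbours and 0 H with three, and aromatic n carries 0 H:
  atom 1: C, bond orders sum to 1 (valence 4) → 3 H
  atom 2: C, bond orders sum to 3 (valence 4) → 1 H
  atom 3: C, bond orders sum to 2 (valence 4) → 2 H
  atom 4: C, bond orders sum to 2 (valence 4) → 2 H
  atom 5: I (halogen, monovalent) → 0 H
  atom 6: C, bond orders sum to 2 (valence 4) → 2 H
  atom 7: C, bond orders sum to 2 (valence 4) → 2 H
  atom 8: aromatic c, 3 neighbours → 0 H
  atom 9: aromatic c, 2 neighbours → 1 H
  atom 10: aromatic c, 2 neighbours → 1 H
  atom 11: aromatic c, 2 neighbours → 1 H
  atom 12: aromatic c, 3 neighbours → 0 H
  atom 13: aromatic c, 2 neighbours → 1 H
  atom 14: O, bond orders sum to 1 (valence 2) → 1 H
Total hydrogens: 17.

17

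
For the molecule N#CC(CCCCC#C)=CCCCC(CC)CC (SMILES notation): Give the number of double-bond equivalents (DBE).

5

Degree of unsaturation = (number of rings) + (number of π bonds).
Ring closures in the SMILES: 0.
π bonds: 1 double bond (each 1 DoU), 2 triple bonds (each 2 DoU) → 5 DoU from unsaturation.
Total DoU = 0 + 5 = 5.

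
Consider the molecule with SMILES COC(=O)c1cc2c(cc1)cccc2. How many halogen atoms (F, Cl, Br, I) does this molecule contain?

Scan the SMILES for the halogen motif — none present.
Groups that are present: 1 ester.

0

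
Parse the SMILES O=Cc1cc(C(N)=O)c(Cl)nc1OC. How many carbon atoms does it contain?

Count every carbon token in the SMILES (each C, including those in ring-closure positions and inside branches).
Carbon count: 8.

8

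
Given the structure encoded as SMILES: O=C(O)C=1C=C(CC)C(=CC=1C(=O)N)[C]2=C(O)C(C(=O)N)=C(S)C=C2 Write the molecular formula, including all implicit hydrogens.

C17H16N2O5S

Walk through each heavy atom and fill implicit hydrogens from standard valence (C 4, N 3, O 2, S 2, halogen 1):
  atom 1: O, bond orders sum to 2 (valence 2) → 0 H
  atom 2: C, bond orders sum to 4 (valence 4) → 0 H
  atom 3: O, bond orders sum to 1 (valence 2) → 1 H
  atom 4: C, bond orders sum to 4 (valence 4) → 0 H
  atom 5: C, bond orders sum to 3 (valence 4) → 1 H
  atom 6: C, bond orders sum to 4 (valence 4) → 0 H
  atom 7: C, bond orders sum to 2 (valence 4) → 2 H
  atom 8: C, bond orders sum to 1 (valence 4) → 3 H
  atom 9: C, bond orders sum to 4 (valence 4) → 0 H
  atom 10: C, bond orders sum to 3 (valence 4) → 1 H
  atom 11: C, bond orders sum to 4 (valence 4) → 0 H
  atom 12: C, bond orders sum to 4 (valence 4) → 0 H
  atom 13: O, bond orders sum to 2 (valence 2) → 0 H
  atom 14: N, bond orders sum to 1 (valence 3) → 2 H
  atom 15: C with explicit H count 0
  atom 16: C, bond orders sum to 4 (valence 4) → 0 H
  atom 17: O, bond orders sum to 1 (valence 2) → 1 H
  atom 18: C, bond orders sum to 4 (valence 4) → 0 H
  atom 19: C, bond orders sum to 4 (valence 4) → 0 H
  atom 20: O, bond orders sum to 2 (valence 2) → 0 H
  atom 21: N, bond orders sum to 1 (valence 3) → 2 H
  atom 22: C, bond orders sum to 4 (valence 4) → 0 H
  atom 23: S, bond orders sum to 1 (valence 2) → 1 H
  atom 24: C, bond orders sum to 3 (valence 4) → 1 H
  atom 25: C, bond orders sum to 3 (valence 4) → 1 H
Totals → C:17, H:16, N:2, O:5, S:1.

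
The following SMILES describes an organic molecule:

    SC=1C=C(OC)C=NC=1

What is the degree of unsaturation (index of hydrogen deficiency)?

4

Degree of unsaturation = (number of rings) + (number of π bonds).
Ring closures in the SMILES: 1.
π bonds: 3 double bonds (each 1 DoU) → 3 DoU from unsaturation.
Total DoU = 1 + 3 = 4.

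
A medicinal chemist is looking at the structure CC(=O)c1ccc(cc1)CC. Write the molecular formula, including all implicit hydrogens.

C10H12O

Walk through each heavy atom and fill implicit hydrogens from standard valence (C 4, N 3, O 2, S 2, halogen 1); for lowercase aromatic atoms, an aromatic c carries 1 H when it has two neighbours and 0 H with three, and aromatic n carries 0 H:
  atom 1: C, bond orders sum to 1 (valence 4) → 3 H
  atom 2: C, bond orders sum to 4 (valence 4) → 0 H
  atom 3: O, bond orders sum to 2 (valence 2) → 0 H
  atom 4: aromatic c, 3 neighbours → 0 H
  atom 5: aromatic c, 2 neighbours → 1 H
  atom 6: aromatic c, 2 neighbours → 1 H
  atom 7: aromatic c, 3 neighbours → 0 H
  atom 8: aromatic c, 2 neighbours → 1 H
  atom 9: aromatic c, 2 neighbours → 1 H
  atom 10: C, bond orders sum to 2 (valence 4) → 2 H
  atom 11: C, bond orders sum to 1 (valence 4) → 3 H
Totals → C:10, H:12, O:1.
In Hill order: C10H12O.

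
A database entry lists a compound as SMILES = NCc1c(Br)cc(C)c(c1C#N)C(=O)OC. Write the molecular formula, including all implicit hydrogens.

C11H11BrN2O2

Walk through each heavy atom and fill implicit hydrogens from standard valence (C 4, N 3, O 2, S 2, halogen 1); for lowercase aromatic atoms, an aromatic c carries 1 H when it has two neighbours and 0 H with three, and aromatic n carries 0 H:
  atom 1: N, bond orders sum to 1 (valence 3) → 2 H
  atom 2: C, bond orders sum to 2 (valence 4) → 2 H
  atom 3: aromatic c, 3 neighbours → 0 H
  atom 4: aromatic c, 3 neighbours → 0 H
  atom 5: Br (halogen, monovalent) → 0 H
  atom 6: aromatic c, 2 neighbours → 1 H
  atom 7: aromatic c, 3 neighbours → 0 H
  atom 8: C, bond orders sum to 1 (valence 4) → 3 H
  atom 9: aromatic c, 3 neighbours → 0 H
  atom 10: aromatic c, 3 neighbours → 0 H
  atom 11: C, bond orders sum to 4 (valence 4) → 0 H
  atom 12: N, bond orders sum to 3 (valence 3) → 0 H
  atom 13: C, bond orders sum to 4 (valence 4) → 0 H
  atom 14: O, bond orders sum to 2 (valence 2) → 0 H
  atom 15: O, bond orders sum to 2 (valence 2) → 0 H
  atom 16: C, bond orders sum to 1 (valence 4) → 3 H
Totals → C:11, H:11, Br:1, N:2, O:2.
In Hill order: C11H11BrN2O2.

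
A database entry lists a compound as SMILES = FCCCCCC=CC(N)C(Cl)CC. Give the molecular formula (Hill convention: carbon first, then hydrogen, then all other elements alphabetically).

C11H21ClFN

Walk through each heavy atom and fill implicit hydrogens from standard valence (C 4, N 3, O 2, S 2, halogen 1):
  atom 1: F (halogen, monovalent) → 0 H
  atom 2: C, bond orders sum to 2 (valence 4) → 2 H
  atom 3: C, bond orders sum to 2 (valence 4) → 2 H
  atom 4: C, bond orders sum to 2 (valence 4) → 2 H
  atom 5: C, bond orders sum to 2 (valence 4) → 2 H
  atom 6: C, bond orders sum to 2 (valence 4) → 2 H
  atom 7: C, bond orders sum to 3 (valence 4) → 1 H
  atom 8: C, bond orders sum to 3 (valence 4) → 1 H
  atom 9: C, bond orders sum to 3 (valence 4) → 1 H
  atom 10: N, bond orders sum to 1 (valence 3) → 2 H
  atom 11: C, bond orders sum to 3 (valence 4) → 1 H
  atom 12: Cl (halogen, monovalent) → 0 H
  atom 13: C, bond orders sum to 2 (valence 4) → 2 H
  atom 14: C, bond orders sum to 1 (valence 4) → 3 H
Totals → C:11, H:21, Cl:1, F:1, N:1.
In Hill order: C11H21ClFN.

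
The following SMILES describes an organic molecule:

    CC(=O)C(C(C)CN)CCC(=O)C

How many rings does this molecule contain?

0

In SMILES, each pair of matching ring-closure digits denotes one ring-closing bond; the number of such bonds equals the number of independent rings.
Ring-closure bonds here: 0.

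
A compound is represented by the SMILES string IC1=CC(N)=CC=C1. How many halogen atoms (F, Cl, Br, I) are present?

1

Halogen atoms appear at heavy-atom position 1 (1×I).
Other groups present: 1 primary amine.
Halogen count: 1.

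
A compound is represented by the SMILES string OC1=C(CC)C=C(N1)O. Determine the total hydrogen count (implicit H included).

9

Walk through each heavy atom and fill implicit hydrogens from standard valence (C 4, N 3, O 2, S 2, halogen 1):
  atom 1: O, bond orders sum to 1 (valence 2) → 1 H
  atom 2: C, bond orders sum to 4 (valence 4) → 0 H
  atom 3: C, bond orders sum to 4 (valence 4) → 0 H
  atom 4: C, bond orders sum to 2 (valence 4) → 2 H
  atom 5: C, bond orders sum to 1 (valence 4) → 3 H
  atom 6: C, bond orders sum to 3 (valence 4) → 1 H
  atom 7: C, bond orders sum to 4 (valence 4) → 0 H
  atom 8: N, bond orders sum to 2 (valence 3) → 1 H
  atom 9: O, bond orders sum to 1 (valence 2) → 1 H
Total hydrogens: 9.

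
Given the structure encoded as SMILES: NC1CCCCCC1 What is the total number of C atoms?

7

Count every carbon token in the SMILES (each C, including those in ring-closure positions and inside branches).
Carbon count: 7.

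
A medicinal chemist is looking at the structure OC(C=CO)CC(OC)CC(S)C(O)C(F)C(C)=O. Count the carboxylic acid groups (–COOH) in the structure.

Scan the SMILES for the carboxylic acid motif — none present.
Groups that are present: 1 alkene, 1 ether, 3 hydroxyl, 1 ketone, 1 thiol.

0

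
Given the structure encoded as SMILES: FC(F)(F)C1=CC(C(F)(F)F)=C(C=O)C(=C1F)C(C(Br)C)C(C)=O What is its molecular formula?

C14H10BrF7O2

Walk through each heavy atom and fill implicit hydrogens from standard valence (C 4, N 3, O 2, S 2, halogen 1):
  atom 1: F (halogen, monovalent) → 0 H
  atom 2: C, bond orders sum to 4 (valence 4) → 0 H
  atom 3: F (halogen, monovalent) → 0 H
  atom 4: F (halogen, monovalent) → 0 H
  atom 5: C, bond orders sum to 4 (valence 4) → 0 H
  atom 6: C, bond orders sum to 3 (valence 4) → 1 H
  atom 7: C, bond orders sum to 4 (valence 4) → 0 H
  atom 8: C, bond orders sum to 4 (valence 4) → 0 H
  atom 9: F (halogen, monovalent) → 0 H
  atom 10: F (halogen, monovalent) → 0 H
  atom 11: F (halogen, monovalent) → 0 H
  atom 12: C, bond orders sum to 4 (valence 4) → 0 H
  atom 13: C, bond orders sum to 3 (valence 4) → 1 H
  atom 14: O, bond orders sum to 2 (valence 2) → 0 H
  atom 15: C, bond orders sum to 4 (valence 4) → 0 H
  atom 16: C, bond orders sum to 4 (valence 4) → 0 H
  atom 17: F (halogen, monovalent) → 0 H
  atom 18: C, bond orders sum to 3 (valence 4) → 1 H
  atom 19: C, bond orders sum to 3 (valence 4) → 1 H
  atom 20: Br (halogen, monovalent) → 0 H
  atom 21: C, bond orders sum to 1 (valence 4) → 3 H
  atom 22: C, bond orders sum to 4 (valence 4) → 0 H
  atom 23: C, bond orders sum to 1 (valence 4) → 3 H
  atom 24: O, bond orders sum to 2 (valence 2) → 0 H
Totals → C:14, H:10, Br:1, F:7, O:2.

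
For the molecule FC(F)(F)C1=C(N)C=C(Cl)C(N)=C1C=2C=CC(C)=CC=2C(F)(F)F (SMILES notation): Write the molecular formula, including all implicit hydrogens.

C15H11ClF6N2

Walk through each heavy atom and fill implicit hydrogens from standard valence (C 4, N 3, O 2, S 2, halogen 1):
  atom 1: F (halogen, monovalent) → 0 H
  atom 2: C, bond orders sum to 4 (valence 4) → 0 H
  atom 3: F (halogen, monovalent) → 0 H
  atom 4: F (halogen, monovalent) → 0 H
  atom 5: C, bond orders sum to 4 (valence 4) → 0 H
  atom 6: C, bond orders sum to 4 (valence 4) → 0 H
  atom 7: N, bond orders sum to 1 (valence 3) → 2 H
  atom 8: C, bond orders sum to 3 (valence 4) → 1 H
  atom 9: C, bond orders sum to 4 (valence 4) → 0 H
  atom 10: Cl (halogen, monovalent) → 0 H
  atom 11: C, bond orders sum to 4 (valence 4) → 0 H
  atom 12: N, bond orders sum to 1 (valence 3) → 2 H
  atom 13: C, bond orders sum to 4 (valence 4) → 0 H
  atom 14: C, bond orders sum to 4 (valence 4) → 0 H
  atom 15: C, bond orders sum to 3 (valence 4) → 1 H
  atom 16: C, bond orders sum to 3 (valence 4) → 1 H
  atom 17: C, bond orders sum to 4 (valence 4) → 0 H
  atom 18: C, bond orders sum to 1 (valence 4) → 3 H
  atom 19: C, bond orders sum to 3 (valence 4) → 1 H
  atom 20: C, bond orders sum to 4 (valence 4) → 0 H
  atom 21: C, bond orders sum to 4 (valence 4) → 0 H
  atom 22: F (halogen, monovalent) → 0 H
  atom 23: F (halogen, monovalent) → 0 H
  atom 24: F (halogen, monovalent) → 0 H
Totals → C:15, H:11, Cl:1, F:6, N:2.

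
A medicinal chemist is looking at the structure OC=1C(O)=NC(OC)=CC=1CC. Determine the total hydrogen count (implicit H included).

11

Walk through each heavy atom and fill implicit hydrogens from standard valence (C 4, N 3, O 2, S 2, halogen 1):
  atom 1: O, bond orders sum to 1 (valence 2) → 1 H
  atom 2: C, bond orders sum to 4 (valence 4) → 0 H
  atom 3: C, bond orders sum to 4 (valence 4) → 0 H
  atom 4: O, bond orders sum to 1 (valence 2) → 1 H
  atom 5: N, bond orders sum to 3 (valence 3) → 0 H
  atom 6: C, bond orders sum to 4 (valence 4) → 0 H
  atom 7: O, bond orders sum to 2 (valence 2) → 0 H
  atom 8: C, bond orders sum to 1 (valence 4) → 3 H
  atom 9: C, bond orders sum to 3 (valence 4) → 1 H
  atom 10: C, bond orders sum to 4 (valence 4) → 0 H
  atom 11: C, bond orders sum to 2 (valence 4) → 2 H
  atom 12: C, bond orders sum to 1 (valence 4) → 3 H
Total hydrogens: 11.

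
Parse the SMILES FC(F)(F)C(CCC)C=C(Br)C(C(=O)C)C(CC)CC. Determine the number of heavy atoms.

20

Every atom symbol written in the SMILES (organic subset) is one heavy atom; implicit H are not written.
Heavy atoms by element → Br:1, C:15, F:3, O:1.
Total: 20.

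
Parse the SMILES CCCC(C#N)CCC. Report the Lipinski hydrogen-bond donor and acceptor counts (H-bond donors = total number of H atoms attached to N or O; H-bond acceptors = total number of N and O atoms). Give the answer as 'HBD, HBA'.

Donors: find every N or O and count the H atoms it carries.
  atom 6 (N): bond orders sum to 3 → 0 H
Lipinski HBD = 0.
Acceptors: N atoms = 1, O atoms = 0 → HBA = 1.

0, 1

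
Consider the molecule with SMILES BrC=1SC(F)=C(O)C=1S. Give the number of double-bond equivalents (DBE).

3

Molecular formula: C4H2BrFOS2.
DoU = (2C + 2 + N − H − X) / 2, where X is the halogen count and O/S are ignored.
    = (2·4 + 2 + 0 − 2 − 2) / 2 = 6 / 2 = 3.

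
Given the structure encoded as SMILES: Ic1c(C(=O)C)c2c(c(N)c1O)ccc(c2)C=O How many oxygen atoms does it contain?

3

Scan the SMILES for O atoms (remember two-letter symbols like Cl and Br are single atoms).
Oxygen count: 3.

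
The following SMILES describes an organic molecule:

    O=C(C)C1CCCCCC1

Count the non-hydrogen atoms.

10

Every atom symbol written in the SMILES (organic subset) is one heavy atom; implicit H are not written.
Heavy atoms by element → C:9, O:1.
Total: 10.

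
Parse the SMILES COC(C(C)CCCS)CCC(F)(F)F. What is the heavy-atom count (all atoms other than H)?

15

Every atom symbol written in the SMILES (organic subset) is one heavy atom; implicit H are not written.
Heavy atoms by element → C:10, F:3, O:1, S:1.
Total: 15.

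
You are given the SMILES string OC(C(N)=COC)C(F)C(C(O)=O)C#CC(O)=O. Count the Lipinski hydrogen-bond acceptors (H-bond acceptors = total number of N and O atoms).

N atoms: 1; O atoms: 6.
Lipinski HBA = 1 + 6 = 7.

7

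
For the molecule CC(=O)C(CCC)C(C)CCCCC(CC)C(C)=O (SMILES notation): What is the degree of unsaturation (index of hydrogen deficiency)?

Degree of unsaturation = (number of rings) + (number of π bonds).
Ring closures in the SMILES: 0.
π bonds: 2 double bonds (each 1 DoU) → 2 DoU from unsaturation.
Total DoU = 0 + 2 = 2.

2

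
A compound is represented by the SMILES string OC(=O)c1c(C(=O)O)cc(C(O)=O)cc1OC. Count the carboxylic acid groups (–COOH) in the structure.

The carboxylic acid motif appears at heavy-atom positions 2, 6, 11 in the SMILES.
Other groups present: 1 ether.
Carboxylic acid count: 3.

3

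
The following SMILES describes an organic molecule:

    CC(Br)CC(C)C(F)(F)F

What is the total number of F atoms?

3

Scan the SMILES for F atoms (remember two-letter symbols like Cl and Br are single atoms).
Fluorine count: 3.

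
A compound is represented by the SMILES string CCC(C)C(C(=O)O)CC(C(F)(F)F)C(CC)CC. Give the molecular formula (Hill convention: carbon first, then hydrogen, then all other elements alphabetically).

Walk through each heavy atom and fill implicit hydrogens from standard valence (C 4, N 3, O 2, S 2, halogen 1):
  atom 1: C, bond orders sum to 1 (valence 4) → 3 H
  atom 2: C, bond orders sum to 2 (valence 4) → 2 H
  atom 3: C, bond orders sum to 3 (valence 4) → 1 H
  atom 4: C, bond orders sum to 1 (valence 4) → 3 H
  atom 5: C, bond orders sum to 3 (valence 4) → 1 H
  atom 6: C, bond orders sum to 4 (valence 4) → 0 H
  atom 7: O, bond orders sum to 2 (valence 2) → 0 H
  atom 8: O, bond orders sum to 1 (valence 2) → 1 H
  atom 9: C, bond orders sum to 2 (valence 4) → 2 H
  atom 10: C, bond orders sum to 3 (valence 4) → 1 H
  atom 11: C, bond orders sum to 4 (valence 4) → 0 H
  atom 12: F (halogen, monovalent) → 0 H
  atom 13: F (halogen, monovalent) → 0 H
  atom 14: F (halogen, monovalent) → 0 H
  atom 15: C, bond orders sum to 3 (valence 4) → 1 H
  atom 16: C, bond orders sum to 2 (valence 4) → 2 H
  atom 17: C, bond orders sum to 1 (valence 4) → 3 H
  atom 18: C, bond orders sum to 2 (valence 4) → 2 H
  atom 19: C, bond orders sum to 1 (valence 4) → 3 H
Totals → C:14, H:25, F:3, O:2.

C14H25F3O2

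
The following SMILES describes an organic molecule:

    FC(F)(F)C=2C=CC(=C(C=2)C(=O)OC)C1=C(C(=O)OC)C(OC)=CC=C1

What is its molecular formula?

Walk through each heavy atom and fill implicit hydrogens from standard valence (C 4, N 3, O 2, S 2, halogen 1):
  atom 1: F (halogen, monovalent) → 0 H
  atom 2: C, bond orders sum to 4 (valence 4) → 0 H
  atom 3: F (halogen, monovalent) → 0 H
  atom 4: F (halogen, monovalent) → 0 H
  atom 5: C, bond orders sum to 4 (valence 4) → 0 H
  atom 6: C, bond orders sum to 3 (valence 4) → 1 H
  atom 7: C, bond orders sum to 3 (valence 4) → 1 H
  atom 8: C, bond orders sum to 4 (valence 4) → 0 H
  atom 9: C, bond orders sum to 4 (valence 4) → 0 H
  atom 10: C, bond orders sum to 3 (valence 4) → 1 H
  atom 11: C, bond orders sum to 4 (valence 4) → 0 H
  atom 12: O, bond orders sum to 2 (valence 2) → 0 H
  atom 13: O, bond orders sum to 2 (valence 2) → 0 H
  atom 14: C, bond orders sum to 1 (valence 4) → 3 H
  atom 15: C, bond orders sum to 4 (valence 4) → 0 H
  atom 16: C, bond orders sum to 4 (valence 4) → 0 H
  atom 17: C, bond orders sum to 4 (valence 4) → 0 H
  atom 18: O, bond orders sum to 2 (valence 2) → 0 H
  atom 19: O, bond orders sum to 2 (valence 2) → 0 H
  atom 20: C, bond orders sum to 1 (valence 4) → 3 H
  atom 21: C, bond orders sum to 4 (valence 4) → 0 H
  atom 22: O, bond orders sum to 2 (valence 2) → 0 H
  atom 23: C, bond orders sum to 1 (valence 4) → 3 H
  atom 24: C, bond orders sum to 3 (valence 4) → 1 H
  atom 25: C, bond orders sum to 3 (valence 4) → 1 H
  atom 26: C, bond orders sum to 3 (valence 4) → 1 H
Totals → C:18, H:15, F:3, O:5.

C18H15F3O5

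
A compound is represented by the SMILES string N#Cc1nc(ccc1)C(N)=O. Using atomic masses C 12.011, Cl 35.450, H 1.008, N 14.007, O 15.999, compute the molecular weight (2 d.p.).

147.14 g/mol

First, the molecular formula is C7H5N3O (counting implicit H from valence).
  C: 7 × 12.011 = 84.077
  H: 5 × 1.008 = 5.040
  N: 3 × 14.007 = 42.021
  O: 1 × 15.999 = 15.999
Sum: 7×12.011 + 5×1.008 + 3×14.007 + 1×15.999 = 147.137 → 147.14 g/mol.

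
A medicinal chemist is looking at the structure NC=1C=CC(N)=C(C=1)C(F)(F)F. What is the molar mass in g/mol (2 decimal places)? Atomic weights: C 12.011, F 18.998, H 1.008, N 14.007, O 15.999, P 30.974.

176.14 g/mol

First, the molecular formula is C7H7F3N2 (counting implicit H from valence).
  C: 7 × 12.011 = 84.077
  F: 3 × 18.998 = 56.994
  H: 7 × 1.008 = 7.056
  N: 2 × 14.007 = 28.014
Sum: 7×12.011 + 3×18.998 + 7×1.008 + 2×14.007 = 176.141 → 176.14 g/mol.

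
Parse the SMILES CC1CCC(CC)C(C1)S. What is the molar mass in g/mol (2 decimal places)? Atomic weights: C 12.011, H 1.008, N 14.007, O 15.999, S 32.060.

First, the molecular formula is C9H18S (counting implicit H from valence).
  C: 9 × 12.011 = 108.099
  H: 18 × 1.008 = 18.144
  S: 1 × 32.060 = 32.060
Sum: 9×12.011 + 18×1.008 + 1×32.060 = 158.303 → 158.30 g/mol.

158.30 g/mol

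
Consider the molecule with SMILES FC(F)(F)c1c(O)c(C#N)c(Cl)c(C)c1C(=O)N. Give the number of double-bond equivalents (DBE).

Molecular formula: C10H6ClF3N2O2.
DoU = (2C + 2 + N − H − X) / 2, where X is the halogen count and O/S are ignored.
    = (2·10 + 2 + 2 − 6 − 4) / 2 = 14 / 2 = 7.

7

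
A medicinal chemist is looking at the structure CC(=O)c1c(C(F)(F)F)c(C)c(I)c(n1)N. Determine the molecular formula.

Walk through each heavy atom and fill implicit hydrogens from standard valence (C 4, N 3, O 2, S 2, halogen 1); for lowercase aromatic atoms, an aromatic c carries 1 H when it has two neighbours and 0 H with three, and aromatic n carries 0 H:
  atom 1: C, bond orders sum to 1 (valence 4) → 3 H
  atom 2: C, bond orders sum to 4 (valence 4) → 0 H
  atom 3: O, bond orders sum to 2 (valence 2) → 0 H
  atom 4: aromatic c, 3 neighbours → 0 H
  atom 5: aromatic c, 3 neighbours → 0 H
  atom 6: C, bond orders sum to 4 (valence 4) → 0 H
  atom 7: F (halogen, monovalent) → 0 H
  atom 8: F (halogen, monovalent) → 0 H
  atom 9: F (halogen, monovalent) → 0 H
  atom 10: aromatic c, 3 neighbours → 0 H
  atom 11: C, bond orders sum to 1 (valence 4) → 3 H
  atom 12: aromatic c, 3 neighbours → 0 H
  atom 13: I (halogen, monovalent) → 0 H
  atom 14: aromatic c, 3 neighbours → 0 H
  atom 15: aromatic n, 2 neighbours → 0 H
  atom 16: N, bond orders sum to 1 (valence 3) → 2 H
Totals → C:9, H:8, F:3, I:1, N:2, O:1.

C9H8F3IN2O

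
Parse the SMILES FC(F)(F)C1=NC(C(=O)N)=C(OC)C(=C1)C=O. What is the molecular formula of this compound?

Walk through each heavy atom and fill implicit hydrogens from standard valence (C 4, N 3, O 2, S 2, halogen 1):
  atom 1: F (halogen, monovalent) → 0 H
  atom 2: C, bond orders sum to 4 (valence 4) → 0 H
  atom 3: F (halogen, monovalent) → 0 H
  atom 4: F (halogen, monovalent) → 0 H
  atom 5: C, bond orders sum to 4 (valence 4) → 0 H
  atom 6: N, bond orders sum to 3 (valence 3) → 0 H
  atom 7: C, bond orders sum to 4 (valence 4) → 0 H
  atom 8: C, bond orders sum to 4 (valence 4) → 0 H
  atom 9: O, bond orders sum to 2 (valence 2) → 0 H
  atom 10: N, bond orders sum to 1 (valence 3) → 2 H
  atom 11: C, bond orders sum to 4 (valence 4) → 0 H
  atom 12: O, bond orders sum to 2 (valence 2) → 0 H
  atom 13: C, bond orders sum to 1 (valence 4) → 3 H
  atom 14: C, bond orders sum to 4 (valence 4) → 0 H
  atom 15: C, bond orders sum to 3 (valence 4) → 1 H
  atom 16: C, bond orders sum to 3 (valence 4) → 1 H
  atom 17: O, bond orders sum to 2 (valence 2) → 0 H
Totals → C:9, H:7, F:3, N:2, O:3.
In Hill order: C9H7F3N2O3.

C9H7F3N2O3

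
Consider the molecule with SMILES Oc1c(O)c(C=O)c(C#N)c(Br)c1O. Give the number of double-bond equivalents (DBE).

7

Molecular formula: C8H4BrNO4.
DoU = (2C + 2 + N − H − X) / 2, where X is the halogen count and O/S are ignored.
    = (2·8 + 2 + 1 − 4 − 1) / 2 = 14 / 2 = 7.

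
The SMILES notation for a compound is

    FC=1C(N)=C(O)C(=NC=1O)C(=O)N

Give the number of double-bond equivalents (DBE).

Molecular formula: C6H6FN3O3.
DoU = (2C + 2 + N − H − X) / 2, where X is the halogen count and O/S are ignored.
    = (2·6 + 2 + 3 − 6 − 1) / 2 = 10 / 2 = 5.

5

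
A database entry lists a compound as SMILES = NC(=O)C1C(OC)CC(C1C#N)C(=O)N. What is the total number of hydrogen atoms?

13

Walk through each heavy atom and fill implicit hydrogens from standard valence (C 4, N 3, O 2, S 2, halogen 1):
  atom 1: N, bond orders sum to 1 (valence 3) → 2 H
  atom 2: C, bond orders sum to 4 (valence 4) → 0 H
  atom 3: O, bond orders sum to 2 (valence 2) → 0 H
  atom 4: C, bond orders sum to 3 (valence 4) → 1 H
  atom 5: C, bond orders sum to 3 (valence 4) → 1 H
  atom 6: O, bond orders sum to 2 (valence 2) → 0 H
  atom 7: C, bond orders sum to 1 (valence 4) → 3 H
  atom 8: C, bond orders sum to 2 (valence 4) → 2 H
  atom 9: C, bond orders sum to 3 (valence 4) → 1 H
  atom 10: C, bond orders sum to 3 (valence 4) → 1 H
  atom 11: C, bond orders sum to 4 (valence 4) → 0 H
  atom 12: N, bond orders sum to 3 (valence 3) → 0 H
  atom 13: C, bond orders sum to 4 (valence 4) → 0 H
  atom 14: O, bond orders sum to 2 (valence 2) → 0 H
  atom 15: N, bond orders sum to 1 (valence 3) → 2 H
Total hydrogens: 13.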